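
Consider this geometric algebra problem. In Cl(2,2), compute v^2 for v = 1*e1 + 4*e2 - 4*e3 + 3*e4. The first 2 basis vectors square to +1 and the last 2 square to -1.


v^2 = sum of c_i^2 * e_i^2
Positive signature terms (e_i^2 = +1): 1^2 + 4^2 = 17
Negative signature terms (e_j^2 = -1): (-4)^2 + 3^2 = 25
v^2 = 17 - 25 = -8


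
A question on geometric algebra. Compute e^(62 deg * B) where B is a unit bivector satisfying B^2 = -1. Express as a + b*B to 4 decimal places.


For a unit bivector B with B^2 = -1, the exponential series gives
e^(theta*B) = cos(theta) + sin(theta)*B (the GA analogue of Euler's formula).
theta = 62 degrees = 1.082104 rad
cos(62 deg) = 0.4695
sin(62 deg) = 0.8829
exp(theta*B) = 0.4695 + 0.8829*B


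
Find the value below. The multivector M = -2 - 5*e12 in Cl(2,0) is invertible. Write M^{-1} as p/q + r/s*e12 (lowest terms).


M = -2 - 5*e12, where e12^2 = -1.
Since M commutes with its reverse ~M = a - b*e12, M * ~M = a^2 - b^2*e12^2 = a^2 + b^2.
So M^{-1} = ~M / (a^2 + b^2) = (a - b*e12)/(a^2 + b^2).
a^2 + b^2 = 4 + 25 = 29
Scalar part = -2/29 = -2/29
Bivector coeff = 5/29 = 5/29
M^{-1} = -2/29 + 5/29*e12


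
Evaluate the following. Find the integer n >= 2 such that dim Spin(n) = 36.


dim Spin(n) = dim so(n) = n(n-1)/2.
Solve n(n-1)/2 = 36, i.e. n^2 - n - 72 = 0.
Discriminant = 1 + 8*36 = 289
n = (1 + sqrt(289))/2 = (1 + 17)/2 = 9


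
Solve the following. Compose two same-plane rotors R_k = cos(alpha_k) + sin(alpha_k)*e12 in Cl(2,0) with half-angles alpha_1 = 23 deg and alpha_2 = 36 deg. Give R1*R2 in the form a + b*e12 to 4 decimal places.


Same-plane rotors commute and their half-angles add:
R1*R2 = cos(a1 + a2) + sin(a1 + a2)*e12.
a1 + a2 = 23 + 36 = 59 deg
cos(59 deg) = 0.5150
sin(59 deg) = 0.8572
R1*R2 = 0.5150 + 0.8572*e12


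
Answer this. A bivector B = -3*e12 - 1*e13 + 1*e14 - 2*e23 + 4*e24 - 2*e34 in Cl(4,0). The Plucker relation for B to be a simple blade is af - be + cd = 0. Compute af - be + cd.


Plucker relation: af - be + cd
a*f = (-3)*(-2) = 6
b*e = (-1)*4 = -4
c*d = 1*(-2) = -2
af - be + cd = 6 - (-4) + (-2)
= 8


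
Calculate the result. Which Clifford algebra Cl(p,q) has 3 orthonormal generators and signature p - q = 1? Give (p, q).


We need p + q = 3 and p - q = 1.
Adding: 2p = 3 + 1 = 4, so p = 2.
Then q = 3 - 2 = 1.
(p, q) = (2, 1)


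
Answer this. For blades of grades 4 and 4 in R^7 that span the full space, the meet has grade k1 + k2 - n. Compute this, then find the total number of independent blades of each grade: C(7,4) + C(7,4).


Meet grade = grade(A) + grade(B) - n
= 4 + 4 - 7 = 1
C(7,4) = 35
C(7,4) = 35
dim_A + dim_B = 35 + 35 = 70


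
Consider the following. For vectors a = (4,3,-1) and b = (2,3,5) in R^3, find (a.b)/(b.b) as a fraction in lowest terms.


Projection coefficient = (a . b) / (b . b)
a . b = 4*2 + 3*3 + (-1)*5
= 8 + 9 + (-5) = 12
b . b = 2^2 + 3^2 + 5^2
= 4 + 9 + 25 = 38
Coefficient = 12/38
In lowest terms: 6/19


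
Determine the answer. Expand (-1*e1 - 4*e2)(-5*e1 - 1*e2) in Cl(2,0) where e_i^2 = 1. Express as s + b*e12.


Expand: (-1*e1 - 4*e2)(-5*e1 - 1*e2)
= (-1)*(-5)*e1e1 + (-1)*(-1)*e1e2 + (-4)*(-5)*e2e1 + (-4)*(-1)*e2e2
Using e1^2 = e2^2 = 1, e2e1 = -e1e2:
Scalar part s = (-1)*(-5) + (-4)*(-1) = 5 + 4 = 9
Bivector part b = (-1)*(-1) - (-4)*(-5) = 1 - 20 = -19
uv = 9 - 19*e12


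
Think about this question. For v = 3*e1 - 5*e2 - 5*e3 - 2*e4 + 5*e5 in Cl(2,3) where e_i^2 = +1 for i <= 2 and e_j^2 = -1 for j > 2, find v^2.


v^2 = sum of c_i^2 * e_i^2
Positive signature terms (e_i^2 = +1): 3^2 + (-5)^2 = 34
Negative signature terms (e_j^2 = -1): (-5)^2 + (-2)^2 + 5^2 = 54
v^2 = 34 - 54 = -20


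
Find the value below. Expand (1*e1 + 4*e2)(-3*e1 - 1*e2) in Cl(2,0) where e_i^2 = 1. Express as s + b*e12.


Expand: (1*e1 + 4*e2)(-3*e1 - 1*e2)
= 1*(-3)*e1e1 + 1*(-1)*e1e2 + 4*(-3)*e2e1 + 4*(-1)*e2e2
Using e1^2 = e2^2 = 1, e2e1 = -e1e2:
Scalar part s = 1*(-3) + 4*(-1) = -3 + (-4) = -7
Bivector part b = 1*(-1) - 4*(-3) = -1 - (-12) = 11
uv = -7 + 11*e12


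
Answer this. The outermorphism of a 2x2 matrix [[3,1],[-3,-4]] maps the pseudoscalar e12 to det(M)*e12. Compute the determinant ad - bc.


The outermorphism of a linear map f sends e1^e2 to f(e1)^f(e2).
f(e1) = 3*e1 - 3*e2
f(e2) = 1*e1 - 4*e2
f(e1) ^ f(e2) = (3*e1 - 3*e2) ^ (1*e1 - 4*e2)
= 3*(-4)*e12 + (-3)*1*e21
= (-12 - (-3))*e12
= -9*e12
Coefficient = -9


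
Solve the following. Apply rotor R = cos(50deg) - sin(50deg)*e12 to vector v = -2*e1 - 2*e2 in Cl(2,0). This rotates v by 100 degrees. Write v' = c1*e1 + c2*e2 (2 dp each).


Rotor R = cos(50deg) - sin(50deg)*e12
Rotation angle theta = 2 * 50 = 100 degrees
v' = R*v*~R rotates v by theta.
cos(100deg) = -0.1736, sin(100deg) = 0.9848
v'_1 = -2*cos(100deg) - (-2)*sin(100deg)
= -2*(-0.1736) - (-2)*0.9848
= 2.32
v'_2 = -2*sin(100deg) + (-2)*cos(100deg)
= -2*0.9848 + (-2)*(-0.1736)
= -1.62
v' = 2.32*e1 - 1.62*e2


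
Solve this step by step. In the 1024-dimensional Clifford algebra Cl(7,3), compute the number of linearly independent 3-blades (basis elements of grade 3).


Number of grade-k basis blades in Cl(p,q) with n = p + q is C(n, k).
n = 7 + 3 = 10
C(10, 3) = 10! / (3! * 7!)
= 3628800 / (6 * 5040)
= 120


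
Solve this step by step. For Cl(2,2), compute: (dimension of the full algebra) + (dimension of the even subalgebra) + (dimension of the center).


n = 2 + 2 = 4
Total dim = 2^4 = 16
Even subalgebra dim = 2^3 = 8
n is even, so center dim = 1
Sum = 16 + 8 + 1 = 25


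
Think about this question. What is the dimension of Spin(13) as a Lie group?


Spin(n) double-covers SO(n); both have Lie algebra so(n) of dimension n(n-1)/2.
n = 13
n(n-1) = 13 * 12 = 156
dim Spin(13) = 156/2 = 78


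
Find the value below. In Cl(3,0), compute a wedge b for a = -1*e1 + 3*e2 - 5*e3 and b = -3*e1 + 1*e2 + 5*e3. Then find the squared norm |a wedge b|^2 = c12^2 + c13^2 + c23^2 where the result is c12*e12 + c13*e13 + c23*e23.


a wedge b = (a1*b2 - a2*b1)*e12 + (a1*b3 - a3*b1)*e13 + (a2*b3 - a3*b2)*e23
e12 coeff: (-1)*1 - 3*(-3) = -1 - (-9) = 8
e13 coeff: (-1)*5 - (-5)*(-3) = -5 - 15 = -20
e23 coeff: 3*5 - (-5)*1 = 15 - (-5) = 20
|a wedge b|^2 = 8^2 + (-20)^2 + 20^2
= 64 + 400 + 400
= 864


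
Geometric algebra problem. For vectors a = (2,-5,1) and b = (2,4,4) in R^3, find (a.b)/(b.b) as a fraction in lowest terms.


Projection coefficient = (a . b) / (b . b)
a . b = 2*2 + (-5)*4 + 1*4
= 4 + (-20) + 4 = -12
b . b = 2^2 + 4^2 + 4^2
= 4 + 16 + 16 = 36
Coefficient = -12/36
In lowest terms: -1/3


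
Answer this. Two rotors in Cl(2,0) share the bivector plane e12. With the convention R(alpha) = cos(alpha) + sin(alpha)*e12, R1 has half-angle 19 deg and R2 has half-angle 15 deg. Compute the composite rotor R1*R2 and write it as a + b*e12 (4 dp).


Same-plane rotors commute and their half-angles add:
R1*R2 = cos(a1 + a2) + sin(a1 + a2)*e12.
a1 + a2 = 19 + 15 = 34 deg
cos(34 deg) = 0.8290
sin(34 deg) = 0.5592
R1*R2 = 0.8290 + 0.5592*e12


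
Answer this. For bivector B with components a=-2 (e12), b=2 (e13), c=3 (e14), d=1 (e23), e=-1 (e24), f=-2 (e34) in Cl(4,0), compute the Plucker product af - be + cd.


Plucker relation: af - be + cd
a*f = (-2)*(-2) = 4
b*e = 2*(-1) = -2
c*d = 3*1 = 3
af - be + cd = 4 - (-2) + 3
= 9


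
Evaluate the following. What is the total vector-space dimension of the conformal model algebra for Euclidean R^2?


The conformal model of R^2 uses Cl(3,1): the 2 Euclidean generators plus two extra orthogonal generators e+ (e+^2 = +1) and e- (e-^2 = -1), from which the null vectors e0, einf are built.
Number of generators m = 2 + 2 = 4.
dim Cl(p,q) = 2^m = 2^4 = 16


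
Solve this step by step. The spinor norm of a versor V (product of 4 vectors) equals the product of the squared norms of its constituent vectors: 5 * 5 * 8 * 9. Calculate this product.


Spinor norm N(V) = |v1|^2 * |v2|^2 * ... * |v4|^2
= 5 * 5 * 8 * 9
Running product: 5, 25, 200, 1800
N(V) = 1800


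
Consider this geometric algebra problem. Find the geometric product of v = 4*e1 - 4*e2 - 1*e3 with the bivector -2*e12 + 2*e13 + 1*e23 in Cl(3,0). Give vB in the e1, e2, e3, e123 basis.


vB has grade-1 (vector) and grade-3 (trivector) parts: vB = (v _| B) + (v ^ B).
Vector part <vB>_1:
  e1: -v2*b12 - v3*b13 = -(-4)*(-2) - (-1)*(2) = -6
  e2: v1*b12 - v3*b23 = (4)*(-2) - (-1)*(1) = -7
  e3: v1*b13 + v2*b23 = (4)*(2) + (-4)*(1) = 4
Trivector part <vB>_3:
  e123: v1*b23 - v2*b13 + v3*b12 = (4)*(1) - (-4)*(2) + (-1)*(-2) = 14
vB = -6*e1 - 7*e2 + 4*e3 + 14*e123


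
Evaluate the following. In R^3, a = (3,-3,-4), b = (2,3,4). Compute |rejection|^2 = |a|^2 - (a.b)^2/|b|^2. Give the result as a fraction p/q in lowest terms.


|a|^2 = 3^2 + (-3)^2 + (-4)^2 = 34
|b|^2 = 2^2 + 3^2 + 4^2 = 29
a . b = 3*2 + (-3)*3 + (-4)*4 = -19
(a.b)^2 = (-19)^2 = 361
|rej|^2 = 34 - 361/29
= (986 - 361)/29
= 625/29
In lowest terms: 625/29


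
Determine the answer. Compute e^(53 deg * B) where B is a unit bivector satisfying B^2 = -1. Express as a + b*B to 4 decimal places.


For a unit bivector B with B^2 = -1, the exponential series gives
e^(theta*B) = cos(theta) + sin(theta)*B (the GA analogue of Euler's formula).
theta = 53 degrees = 0.925025 rad
cos(53 deg) = 0.6018
sin(53 deg) = 0.7986
exp(theta*B) = 0.6018 + 0.7986*B


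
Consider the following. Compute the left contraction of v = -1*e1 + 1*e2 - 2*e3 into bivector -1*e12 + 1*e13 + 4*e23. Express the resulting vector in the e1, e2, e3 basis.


Left contraction v _| B = <vB>_1 (grade-1 part of the geometric product vB).
Using e1_|e12 = e2, e2_|e12 = -e1, e1_|e13 = e3, e3_|e13 = -e1, e2_|e23 = e3, e3_|e23 = -e2:
e1 coeff: -v2*b12 - v3*b13 = -(1)*(-1) - (-2)*(1) = 3
e2 coeff: v1*b12 - v3*b23 = (-1)*(-1) - (-2)*(4) = 9
e3 coeff: v1*b13 + v2*b23 = (-1)*(1) + (1)*(4) = 3
v _| B = 3*e1 + 9*e2 + 3*e3


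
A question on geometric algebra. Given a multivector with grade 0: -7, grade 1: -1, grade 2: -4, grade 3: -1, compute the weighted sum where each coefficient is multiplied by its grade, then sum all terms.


Grade-weighted sum = sum of grade_k * coefficient_k
0*(-7) = 0
1*(-1) = -1
2*(-4) = -8
3*(-1) = -3
Total = 0 + (-1) + (-8) + (-3) = -12


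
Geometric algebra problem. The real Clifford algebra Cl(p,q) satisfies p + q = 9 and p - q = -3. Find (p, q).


We need p + q = 9 and p - q = -3.
Adding: 2p = 9 + (-3) = 6, so p = 3.
Then q = 9 - 3 = 6.
(p, q) = (3, 6)


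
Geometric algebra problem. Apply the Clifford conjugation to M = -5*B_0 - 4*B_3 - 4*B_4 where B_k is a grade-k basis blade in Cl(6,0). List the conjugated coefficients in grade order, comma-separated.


Clifford conjugate sign for grade k: (-1)^(k(k+1)/2)
Grade 0: (-1)^(0*1/2) = (-1)^0 = 1, coeff -5 -> -5
Grade 3: (-1)^(3*4/2) = (-1)^6 = 1, coeff -4 -> -4
Grade 4: (-1)^(4*5/2) = (-1)^10 = 1, coeff -4 -> -4
Conjugated coefficients: -5, -4, -4


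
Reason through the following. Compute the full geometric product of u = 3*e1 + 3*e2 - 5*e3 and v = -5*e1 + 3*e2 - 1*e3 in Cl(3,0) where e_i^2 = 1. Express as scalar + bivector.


In Cl(3,0): e_i^2 = 1, e_ie_j = -e_je_i for i != j.
Scalar part = u . v = 3*(-5) + 3*3 + (-5)*(-1)
= -15 + 9 + 5 = -1
e12 coeff = 3*3 - 3*(-5) = 9 - (-15) = 24
e13 coeff = 3*(-1) - (-5)*(-5) = -3 - 25 = -28
e23 coeff = 3*(-1) - (-5)*3 = -3 - (-15) = 12
uv = -1 + 24*e12 - 28*e13 + 12*e23


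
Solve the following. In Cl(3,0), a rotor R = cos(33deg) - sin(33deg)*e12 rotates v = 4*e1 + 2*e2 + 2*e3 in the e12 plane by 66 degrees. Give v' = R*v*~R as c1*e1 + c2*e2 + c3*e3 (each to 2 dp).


Rotor R = cos(33deg) - sin(33deg)*e12
Rotation angle theta = 2 * 33 = 66 degrees in the e12 plane (e1 -> e2).
The component perpendicular to the plane (e3) is invariant: v'_3 = v3 = 2.00
cos(66deg) = 0.4067, sin(66deg) = 0.9135
v'_1 = v1*cos(theta) - v2*sin(theta) = 4*0.4067 - 2*0.9135 = -0.20
v'_2 = v1*sin(theta) + v2*cos(theta) = 4*0.9135 + 2*0.4067 = 4.47
v' = -0.20*e1 + 4.47*e2 + 2.00*e3


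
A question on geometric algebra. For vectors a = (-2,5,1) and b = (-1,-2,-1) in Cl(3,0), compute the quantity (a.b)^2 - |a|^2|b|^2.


a . b = (-2)*(-1) + 5*(-2) + 1*(-1)
= 2 + (-10) + (-1) = -9
|a|^2 = (-2)^2 + 5^2 + 1^2 = 30
|b|^2 = (-1)^2 + (-2)^2 + (-1)^2 = 6
(a.b)^2 = (-9)^2 = 81
|a|^2 * |b|^2 = 30 * 6 = 180
Result = 81 - 180 = -99


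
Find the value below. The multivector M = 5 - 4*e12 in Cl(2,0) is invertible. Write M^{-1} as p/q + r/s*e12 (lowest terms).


M = 5 - 4*e12, where e12^2 = -1.
Since M commutes with its reverse ~M = a - b*e12, M * ~M = a^2 - b^2*e12^2 = a^2 + b^2.
So M^{-1} = ~M / (a^2 + b^2) = (a - b*e12)/(a^2 + b^2).
a^2 + b^2 = 25 + 16 = 41
Scalar part = 5/41 = 5/41
Bivector coeff = 4/41 = 4/41
M^{-1} = 5/41 + 4/41*e12


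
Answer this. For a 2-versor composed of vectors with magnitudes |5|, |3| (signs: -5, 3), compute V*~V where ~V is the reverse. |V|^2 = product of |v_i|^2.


Each vector v_i has |v_i|^2 = s_i^2
Squared scales: (-5)^2 = 25, 3^2 = 9
|V|^2 = 25 * 9
= 225


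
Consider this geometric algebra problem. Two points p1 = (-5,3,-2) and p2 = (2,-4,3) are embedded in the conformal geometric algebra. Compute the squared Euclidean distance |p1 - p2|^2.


p1 - p2 = (-7, 7, -5)
|p1 - p2|^2 = (-7)^2 + 7^2 + (-5)^2
= 49 + 49 + 25
= 123


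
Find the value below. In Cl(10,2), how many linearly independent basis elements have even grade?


Even subalgebra dimension = 2^(n-1)
n = 10 + 2 = 12
2^(12 - 1) = 2^11 = 2048
Verification: sum of C(12,k) for even k = 1 + 66 + 495 + 924 + 495 + 66 + 1 = 2048
Result = 2048


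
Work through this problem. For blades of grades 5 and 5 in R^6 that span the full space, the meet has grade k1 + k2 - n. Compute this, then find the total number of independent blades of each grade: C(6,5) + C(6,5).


Meet grade = grade(A) + grade(B) - n
= 5 + 5 - 6 = 4
C(6,5) = 6
C(6,5) = 6
dim_A + dim_B = 6 + 6 = 12


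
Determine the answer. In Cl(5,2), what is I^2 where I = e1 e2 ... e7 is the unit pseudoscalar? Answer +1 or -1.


The pseudoscalar I = e1...e_n (product of all n generators) of Cl(p,q) satisfies I^2 = (-1)^(q + n(n-1)/2).
p = 5, q = 2, n = p + q = 7
n(n-1)/2 = 7 * 6 / 2 = 21
Exponent = q + n(n-1)/2 = 2 + 21 = 23
I^2 = (-1)^23 = -1


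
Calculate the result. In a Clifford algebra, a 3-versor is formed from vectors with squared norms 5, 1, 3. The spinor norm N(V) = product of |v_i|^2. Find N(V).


Spinor norm N(V) = |v1|^2 * |v2|^2 * ... * |v3|^2
= 5 * 1 * 3
Running product: 5, 5, 15
N(V) = 15


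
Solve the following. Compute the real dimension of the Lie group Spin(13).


Spin(n) double-covers SO(n); both have Lie algebra so(n) of dimension n(n-1)/2.
n = 13
n(n-1) = 13 * 12 = 156
dim Spin(13) = 156/2 = 78


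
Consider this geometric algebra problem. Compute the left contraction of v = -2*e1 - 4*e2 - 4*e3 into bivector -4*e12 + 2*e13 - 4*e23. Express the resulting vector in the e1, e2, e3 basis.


Left contraction v _| B = <vB>_1 (grade-1 part of the geometric product vB).
Using e1_|e12 = e2, e2_|e12 = -e1, e1_|e13 = e3, e3_|e13 = -e1, e2_|e23 = e3, e3_|e23 = -e2:
e1 coeff: -v2*b12 - v3*b13 = -(-4)*(-4) - (-4)*(2) = -8
e2 coeff: v1*b12 - v3*b23 = (-2)*(-4) - (-4)*(-4) = -8
e3 coeff: v1*b13 + v2*b23 = (-2)*(2) + (-4)*(-4) = 12
v _| B = -8*e1 - 8*e2 + 12*e3


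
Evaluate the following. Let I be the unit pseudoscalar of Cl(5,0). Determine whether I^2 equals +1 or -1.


The pseudoscalar I = e1...e_n (product of all n generators) of Cl(p,q) satisfies I^2 = (-1)^(q + n(n-1)/2).
p = 5, q = 0, n = p + q = 5
n(n-1)/2 = 5 * 4 / 2 = 10
Exponent = q + n(n-1)/2 = 0 + 10 = 10
I^2 = (-1)^10 = +1


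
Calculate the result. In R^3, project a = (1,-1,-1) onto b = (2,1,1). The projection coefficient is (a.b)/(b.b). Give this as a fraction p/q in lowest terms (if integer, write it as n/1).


Projection coefficient = (a . b) / (b . b)
a . b = 1*2 + (-1)*1 + (-1)*1
= 2 + (-1) + (-1) = 0
b . b = 2^2 + 1^2 + 1^2
= 4 + 1 + 1 = 6
Coefficient = 0/6
In lowest terms: 0/1


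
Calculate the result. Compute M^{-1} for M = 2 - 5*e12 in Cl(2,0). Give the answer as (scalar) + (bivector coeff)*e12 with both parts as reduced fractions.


M = 2 - 5*e12, where e12^2 = -1.
Since M commutes with its reverse ~M = a - b*e12, M * ~M = a^2 - b^2*e12^2 = a^2 + b^2.
So M^{-1} = ~M / (a^2 + b^2) = (a - b*e12)/(a^2 + b^2).
a^2 + b^2 = 4 + 25 = 29
Scalar part = 2/29 = 2/29
Bivector coeff = 5/29 = 5/29
M^{-1} = 2/29 + 5/29*e12


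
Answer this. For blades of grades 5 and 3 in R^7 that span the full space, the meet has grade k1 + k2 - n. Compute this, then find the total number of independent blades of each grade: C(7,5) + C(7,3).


Meet grade = grade(A) + grade(B) - n
= 5 + 3 - 7 = 1
C(7,5) = 21
C(7,3) = 35
dim_A + dim_B = 21 + 35 = 56


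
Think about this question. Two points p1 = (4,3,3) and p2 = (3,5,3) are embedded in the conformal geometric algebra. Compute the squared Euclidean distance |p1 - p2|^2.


p1 - p2 = (1, -2, 0)
|p1 - p2|^2 = 1^2 + (-2)^2 + 0^2
= 1 + 4 + 0
= 5


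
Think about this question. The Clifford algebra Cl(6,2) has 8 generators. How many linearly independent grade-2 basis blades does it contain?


Number of grade-k basis blades in Cl(p,q) with n = p + q is C(n, k).
n = 6 + 2 = 8
C(8, 2) = 8! / (2! * 6!)
= 40320 / (2 * 720)
= 28


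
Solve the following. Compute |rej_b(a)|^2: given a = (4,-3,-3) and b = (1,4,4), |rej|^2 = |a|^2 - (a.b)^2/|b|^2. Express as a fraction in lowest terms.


|a|^2 = 4^2 + (-3)^2 + (-3)^2 = 34
|b|^2 = 1^2 + 4^2 + 4^2 = 33
a . b = 4*1 + (-3)*4 + (-3)*4 = -20
(a.b)^2 = (-20)^2 = 400
|rej|^2 = 34 - 400/33
= (1122 - 400)/33
= 722/33
In lowest terms: 722/33


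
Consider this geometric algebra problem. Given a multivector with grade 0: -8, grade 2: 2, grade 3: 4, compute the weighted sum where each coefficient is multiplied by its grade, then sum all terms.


Grade-weighted sum = sum of grade_k * coefficient_k
0*(-8) = 0
2*2 = 4
3*4 = 12
Total = 0 + 4 + 12 = 16


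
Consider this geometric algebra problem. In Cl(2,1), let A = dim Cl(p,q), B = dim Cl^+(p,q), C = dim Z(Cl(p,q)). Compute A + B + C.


n = 2 + 1 = 3
Total dim = 2^3 = 8
Even subalgebra dim = 2^2 = 4
n is odd, so center dim = 2
Sum = 8 + 4 + 2 = 14


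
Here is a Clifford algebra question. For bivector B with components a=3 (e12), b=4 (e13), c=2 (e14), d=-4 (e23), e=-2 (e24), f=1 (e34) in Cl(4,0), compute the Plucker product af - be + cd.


Plucker relation: af - be + cd
a*f = 3*1 = 3
b*e = 4*(-2) = -8
c*d = 2*(-4) = -8
af - be + cd = 3 - (-8) + (-8)
= 3


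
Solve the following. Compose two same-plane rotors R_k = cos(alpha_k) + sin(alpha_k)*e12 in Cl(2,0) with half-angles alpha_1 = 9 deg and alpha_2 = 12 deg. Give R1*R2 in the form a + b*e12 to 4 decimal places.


Same-plane rotors commute and their half-angles add:
R1*R2 = cos(a1 + a2) + sin(a1 + a2)*e12.
a1 + a2 = 9 + 12 = 21 deg
cos(21 deg) = 0.9336
sin(21 deg) = 0.3584
R1*R2 = 0.9336 + 0.3584*e12


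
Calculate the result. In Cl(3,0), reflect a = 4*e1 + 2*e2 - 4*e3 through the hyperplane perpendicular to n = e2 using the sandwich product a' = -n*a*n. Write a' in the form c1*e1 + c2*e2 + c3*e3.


Reflection formula: a' = -n*a*n, with n = e2 (unit vector, n^2 = 1).
For reflection through hyperplane perp to e2:
The component along e2 flips sign, others stay.
a = (4, 2, -4)
a' = (4, -2, -4)
a' = 4*e1 - 2*e2 - 4*e3


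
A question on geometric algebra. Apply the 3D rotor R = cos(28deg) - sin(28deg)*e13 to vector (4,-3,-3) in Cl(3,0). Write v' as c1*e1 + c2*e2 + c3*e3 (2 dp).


Rotor R = cos(28deg) - sin(28deg)*e13
Rotation angle theta = 2 * 28 = 56 degrees in the e13 plane (e1 -> e3).
The component perpendicular to the plane (e2) is invariant: v'_2 = v2 = -3.00
cos(56deg) = 0.5592, sin(56deg) = 0.8290
v'_1 = v1*cos(theta) - v3*sin(theta) = 4*0.5592 - (-3)*0.8290 = 4.72
v'_3 = v1*sin(theta) + v3*cos(theta) = 4*0.8290 + (-3)*0.5592 = 1.64
v' = 4.72*e1 - 3.00*e2 + 1.64*e3


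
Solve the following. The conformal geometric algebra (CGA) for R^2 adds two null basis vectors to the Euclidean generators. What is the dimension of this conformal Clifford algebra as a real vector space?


The conformal model of R^2 uses Cl(3,1): the 2 Euclidean generators plus two extra orthogonal generators e+ (e+^2 = +1) and e- (e-^2 = -1), from which the null vectors e0, einf are built.
Number of generators m = 2 + 2 = 4.
dim Cl(p,q) = 2^m = 2^4 = 16


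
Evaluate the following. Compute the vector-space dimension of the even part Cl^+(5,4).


Even subalgebra dimension = 2^(n-1)
n = 5 + 4 = 9
2^(9 - 1) = 2^8 = 256
Verification: sum of C(9,k) for even k = 1 + 36 + 126 + 84 + 9 = 256
Result = 256


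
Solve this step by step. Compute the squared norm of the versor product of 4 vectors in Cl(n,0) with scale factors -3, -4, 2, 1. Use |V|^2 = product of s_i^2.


Each vector v_i has |v_i|^2 = s_i^2
Squared scales: (-3)^2 = 9, (-4)^2 = 16, 2^2 = 4, 1^2 = 1
|V|^2 = 9 * 16 * 4 * 1
= 576


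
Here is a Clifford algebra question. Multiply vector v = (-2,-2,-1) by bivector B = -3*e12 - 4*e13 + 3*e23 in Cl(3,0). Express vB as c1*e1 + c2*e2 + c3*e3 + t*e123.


vB has grade-1 (vector) and grade-3 (trivector) parts: vB = (v _| B) + (v ^ B).
Vector part <vB>_1:
  e1: -v2*b12 - v3*b13 = -(-2)*(-3) - (-1)*(-4) = -10
  e2: v1*b12 - v3*b23 = (-2)*(-3) - (-1)*(3) = 9
  e3: v1*b13 + v2*b23 = (-2)*(-4) + (-2)*(3) = 2
Trivector part <vB>_3:
  e123: v1*b23 - v2*b13 + v3*b12 = (-2)*(3) - (-2)*(-4) + (-1)*(-3) = -11
vB = -10*e1 + 9*e2 + 2*e3 - 11*e123


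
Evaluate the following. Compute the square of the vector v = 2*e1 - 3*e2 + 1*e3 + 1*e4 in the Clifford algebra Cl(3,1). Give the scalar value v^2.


v^2 = sum of c_i^2 * e_i^2
Positive signature terms (e_i^2 = +1): 2^2 + (-3)^2 + 1^2 = 14
Negative signature terms (e_j^2 = -1): 1^2 = 1
v^2 = 14 - 1 = 13


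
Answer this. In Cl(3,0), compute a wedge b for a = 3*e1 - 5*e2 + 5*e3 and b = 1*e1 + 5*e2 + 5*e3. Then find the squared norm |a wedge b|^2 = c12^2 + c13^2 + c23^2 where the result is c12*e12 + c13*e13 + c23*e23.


a wedge b = (a1*b2 - a2*b1)*e12 + (a1*b3 - a3*b1)*e13 + (a2*b3 - a3*b2)*e23
e12 coeff: 3*5 - (-5)*1 = 15 - (-5) = 20
e13 coeff: 3*5 - 5*1 = 15 - 5 = 10
e23 coeff: (-5)*5 - 5*5 = -25 - 25 = -50
|a wedge b|^2 = 20^2 + 10^2 + (-50)^2
= 400 + 100 + 2500
= 3000


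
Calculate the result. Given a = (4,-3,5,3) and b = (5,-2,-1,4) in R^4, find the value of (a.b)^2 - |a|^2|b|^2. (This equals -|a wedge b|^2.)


a . b = 4*5 + (-3)*(-2) + 5*(-1) + 3*4
= 20 + 6 + (-5) + 12 = 33
|a|^2 = 4^2 + (-3)^2 + 5^2 + 3^2 = 59
|b|^2 = 5^2 + (-2)^2 + (-1)^2 + 4^2 = 46
(a.b)^2 = 33^2 = 1089
|a|^2 * |b|^2 = 59 * 46 = 2714
Result = 1089 - 2714 = -1625


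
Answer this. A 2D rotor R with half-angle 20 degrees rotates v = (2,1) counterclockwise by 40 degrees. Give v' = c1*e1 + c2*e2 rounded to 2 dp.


Rotor R = cos(20deg) - sin(20deg)*e12
Rotation angle theta = 2 * 20 = 40 degrees
v' = R*v*~R rotates v by theta.
cos(40deg) = 0.7660, sin(40deg) = 0.6428
v'_1 = 2*cos(40deg) - 1*sin(40deg)
= 2*0.7660 - 1*0.6428
= 0.89
v'_2 = 2*sin(40deg) + 1*cos(40deg)
= 2*0.6428 + 1*0.7660
= 2.05
v' = 0.89*e1 + 2.05*e2


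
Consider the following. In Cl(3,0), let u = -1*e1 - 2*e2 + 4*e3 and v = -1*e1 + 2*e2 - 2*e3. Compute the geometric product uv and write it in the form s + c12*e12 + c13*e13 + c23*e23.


In Cl(3,0): e_i^2 = 1, e_ie_j = -e_je_i for i != j.
Scalar part = u . v = (-1)*(-1) + (-2)*2 + 4*(-2)
= 1 + (-4) + (-8) = -11
e12 coeff = (-1)*2 - (-2)*(-1) = -2 - 2 = -4
e13 coeff = (-1)*(-2) - 4*(-1) = 2 - (-4) = 6
e23 coeff = (-2)*(-2) - 4*2 = 4 - 8 = -4
uv = -11 - 4*e12 + 6*e13 - 4*e23


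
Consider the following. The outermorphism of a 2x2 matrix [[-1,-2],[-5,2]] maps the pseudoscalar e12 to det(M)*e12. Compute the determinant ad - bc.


The outermorphism of a linear map f sends e1^e2 to f(e1)^f(e2).
f(e1) = -1*e1 - 5*e2
f(e2) = -2*e1 + 2*e2
f(e1) ^ f(e2) = (-1*e1 - 5*e2) ^ (-2*e1 + 2*e2)
= (-1)*2*e12 + (-5)*(-2)*e21
= (-2 - 10)*e12
= -12*e12
Coefficient = -12


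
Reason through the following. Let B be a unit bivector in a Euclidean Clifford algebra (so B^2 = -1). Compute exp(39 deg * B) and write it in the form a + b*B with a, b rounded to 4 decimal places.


For a unit bivector B with B^2 = -1, the exponential series gives
e^(theta*B) = cos(theta) + sin(theta)*B (the GA analogue of Euler's formula).
theta = 39 degrees = 0.680678 rad
cos(39 deg) = 0.7771
sin(39 deg) = 0.6293
exp(theta*B) = 0.7771 + 0.6293*B


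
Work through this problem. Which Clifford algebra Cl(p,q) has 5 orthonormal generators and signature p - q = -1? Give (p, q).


We need p + q = 5 and p - q = -1.
Adding: 2p = 5 + (-1) = 4, so p = 2.
Then q = 5 - 2 = 3.
(p, q) = (2, 3)


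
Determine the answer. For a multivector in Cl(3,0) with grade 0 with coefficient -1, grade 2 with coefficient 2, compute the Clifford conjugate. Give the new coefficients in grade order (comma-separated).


Clifford conjugate sign for grade k: (-1)^(k(k+1)/2)
Grade 0: (-1)^(0*1/2) = (-1)^0 = 1, coeff -1 -> -1
Grade 2: (-1)^(2*3/2) = (-1)^3 = -1, coeff 2 -> -2
Conjugated coefficients: -1, -2


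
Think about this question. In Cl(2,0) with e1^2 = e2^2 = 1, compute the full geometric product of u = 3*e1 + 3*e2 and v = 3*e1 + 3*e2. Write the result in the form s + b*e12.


Expand: (3*e1 + 3*e2)(3*e1 + 3*e2)
= 3*3*e1e1 + 3*3*e1e2 + 3*3*e2e1 + 3*3*e2e2
Using e1^2 = e2^2 = 1, e2e1 = -e1e2:
Scalar part s = 3*3 + 3*3 = 9 + 9 = 18
Bivector part b = 3*3 - 3*3 = 9 - 9 = 0
uv = 18 + 0*e12


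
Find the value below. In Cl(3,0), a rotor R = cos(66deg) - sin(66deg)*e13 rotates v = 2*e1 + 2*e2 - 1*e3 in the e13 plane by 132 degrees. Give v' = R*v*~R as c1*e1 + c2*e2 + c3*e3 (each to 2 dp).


Rotor R = cos(66deg) - sin(66deg)*e13
Rotation angle theta = 2 * 66 = 132 degrees in the e13 plane (e1 -> e3).
The component perpendicular to the plane (e2) is invariant: v'_2 = v2 = 2.00
cos(132deg) = -0.6691, sin(132deg) = 0.7431
v'_1 = v1*cos(theta) - v3*sin(theta) = 2*(-0.6691) - (-1)*0.7431 = -0.60
v'_3 = v1*sin(theta) + v3*cos(theta) = 2*0.7431 + (-1)*(-0.6691) = 2.16
v' = -0.60*e1 + 2.00*e2 + 2.16*e3


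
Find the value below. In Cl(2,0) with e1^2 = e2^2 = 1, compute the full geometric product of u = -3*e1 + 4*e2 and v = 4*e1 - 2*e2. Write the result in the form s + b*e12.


Expand: (-3*e1 + 4*e2)(4*e1 - 2*e2)
= (-3)*4*e1e1 + (-3)*(-2)*e1e2 + 4*4*e2e1 + 4*(-2)*e2e2
Using e1^2 = e2^2 = 1, e2e1 = -e1e2:
Scalar part s = (-3)*4 + 4*(-2) = -12 + (-8) = -20
Bivector part b = (-3)*(-2) - 4*4 = 6 - 16 = -10
uv = -20 - 10*e12


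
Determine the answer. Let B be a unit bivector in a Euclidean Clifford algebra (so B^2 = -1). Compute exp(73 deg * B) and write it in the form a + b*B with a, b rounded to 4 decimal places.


For a unit bivector B with B^2 = -1, the exponential series gives
e^(theta*B) = cos(theta) + sin(theta)*B (the GA analogue of Euler's formula).
theta = 73 degrees = 1.27409 rad
cos(73 deg) = 0.2924
sin(73 deg) = 0.9563
exp(theta*B) = 0.2924 + 0.9563*B


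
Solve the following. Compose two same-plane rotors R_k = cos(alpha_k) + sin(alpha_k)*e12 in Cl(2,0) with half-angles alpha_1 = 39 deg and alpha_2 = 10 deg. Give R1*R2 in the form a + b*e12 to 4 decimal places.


Same-plane rotors commute and their half-angles add:
R1*R2 = cos(a1 + a2) + sin(a1 + a2)*e12.
a1 + a2 = 39 + 10 = 49 deg
cos(49 deg) = 0.6561
sin(49 deg) = 0.7547
R1*R2 = 0.6561 + 0.7547*e12


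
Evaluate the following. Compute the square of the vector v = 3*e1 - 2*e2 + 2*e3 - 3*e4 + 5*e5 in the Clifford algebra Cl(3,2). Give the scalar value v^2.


v^2 = sum of c_i^2 * e_i^2
Positive signature terms (e_i^2 = +1): 3^2 + (-2)^2 + 2^2 = 17
Negative signature terms (e_j^2 = -1): (-3)^2 + 5^2 = 34
v^2 = 17 - 34 = -17


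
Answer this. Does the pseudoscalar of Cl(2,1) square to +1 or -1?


The pseudoscalar I = e1...e_n (product of all n generators) of Cl(p,q) satisfies I^2 = (-1)^(q + n(n-1)/2).
p = 2, q = 1, n = p + q = 3
n(n-1)/2 = 3 * 2 / 2 = 3
Exponent = q + n(n-1)/2 = 1 + 3 = 4
I^2 = (-1)^4 = +1


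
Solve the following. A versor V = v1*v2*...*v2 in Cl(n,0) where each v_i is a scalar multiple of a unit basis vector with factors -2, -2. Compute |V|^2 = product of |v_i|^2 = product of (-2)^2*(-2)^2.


Each vector v_i has |v_i|^2 = s_i^2
Squared scales: (-2)^2 = 4, (-2)^2 = 4
|V|^2 = 4 * 4
= 16


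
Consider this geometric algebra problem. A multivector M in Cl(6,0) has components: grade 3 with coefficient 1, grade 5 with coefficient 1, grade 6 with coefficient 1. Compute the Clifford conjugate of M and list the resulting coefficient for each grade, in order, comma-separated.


Clifford conjugate sign for grade k: (-1)^(k(k+1)/2)
Grade 3: (-1)^(3*4/2) = (-1)^6 = 1, coeff 1 -> 1
Grade 5: (-1)^(5*6/2) = (-1)^15 = -1, coeff 1 -> -1
Grade 6: (-1)^(6*7/2) = (-1)^21 = -1, coeff 1 -> -1
Conjugated coefficients: 1, -1, -1


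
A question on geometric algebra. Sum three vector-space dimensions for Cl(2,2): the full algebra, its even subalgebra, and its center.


n = 2 + 2 = 4
Total dim = 2^4 = 16
Even subalgebra dim = 2^3 = 8
n is even, so center dim = 1
Sum = 16 + 8 + 1 = 25


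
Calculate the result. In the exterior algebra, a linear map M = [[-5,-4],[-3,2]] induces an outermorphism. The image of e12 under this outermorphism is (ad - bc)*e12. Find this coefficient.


The outermorphism of a linear map f sends e1^e2 to f(e1)^f(e2).
f(e1) = -5*e1 - 3*e2
f(e2) = -4*e1 + 2*e2
f(e1) ^ f(e2) = (-5*e1 - 3*e2) ^ (-4*e1 + 2*e2)
= (-5)*2*e12 + (-3)*(-4)*e21
= (-10 - 12)*e12
= -22*e12
Coefficient = -22


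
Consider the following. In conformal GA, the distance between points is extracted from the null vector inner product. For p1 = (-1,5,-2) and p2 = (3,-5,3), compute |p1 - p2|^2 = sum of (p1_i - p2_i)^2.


p1 - p2 = (-4, 10, -5)
|p1 - p2|^2 = (-4)^2 + 10^2 + (-5)^2
= 16 + 100 + 25
= 141


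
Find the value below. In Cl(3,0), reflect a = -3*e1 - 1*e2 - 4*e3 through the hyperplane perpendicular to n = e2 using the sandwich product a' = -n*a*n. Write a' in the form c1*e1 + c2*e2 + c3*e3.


Reflection formula: a' = -n*a*n, with n = e2 (unit vector, n^2 = 1).
For reflection through hyperplane perp to e2:
The component along e2 flips sign, others stay.
a = (-3, -1, -4)
a' = (-3, 1, -4)
a' = -3*e1 + 1*e2 - 4*e3


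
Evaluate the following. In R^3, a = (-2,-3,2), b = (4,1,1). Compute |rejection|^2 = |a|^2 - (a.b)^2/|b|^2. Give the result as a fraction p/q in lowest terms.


|a|^2 = (-2)^2 + (-3)^2 + 2^2 = 17
|b|^2 = 4^2 + 1^2 + 1^2 = 18
a . b = (-2)*4 + (-3)*1 + 2*1 = -9
(a.b)^2 = (-9)^2 = 81
|rej|^2 = 17 - 81/18
= (306 - 81)/18
= 225/18
In lowest terms: 25/2


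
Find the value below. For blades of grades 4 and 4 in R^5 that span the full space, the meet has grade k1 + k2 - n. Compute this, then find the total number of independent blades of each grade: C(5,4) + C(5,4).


Meet grade = grade(A) + grade(B) - n
= 4 + 4 - 5 = 3
C(5,4) = 5
C(5,4) = 5
dim_A + dim_B = 5 + 5 = 10


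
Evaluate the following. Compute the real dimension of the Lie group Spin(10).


Spin(n) double-covers SO(n); both have Lie algebra so(n) of dimension n(n-1)/2.
n = 10
n(n-1) = 10 * 9 = 90
dim Spin(10) = 90/2 = 45


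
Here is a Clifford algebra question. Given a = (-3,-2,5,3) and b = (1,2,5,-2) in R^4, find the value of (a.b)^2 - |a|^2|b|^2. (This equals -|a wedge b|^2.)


a . b = (-3)*1 + (-2)*2 + 5*5 + 3*(-2)
= -3 + (-4) + 25 + (-6) = 12
|a|^2 = (-3)^2 + (-2)^2 + 5^2 + 3^2 = 47
|b|^2 = 1^2 + 2^2 + 5^2 + (-2)^2 = 34
(a.b)^2 = 12^2 = 144
|a|^2 * |b|^2 = 47 * 34 = 1598
Result = 144 - 1598 = -1454


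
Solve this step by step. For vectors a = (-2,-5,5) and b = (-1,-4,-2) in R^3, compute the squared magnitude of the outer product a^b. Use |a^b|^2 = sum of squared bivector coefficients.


a wedge b = (a1*b2 - a2*b1)*e12 + (a1*b3 - a3*b1)*e13 + (a2*b3 - a3*b2)*e23
e12 coeff: (-2)*(-4) - (-5)*(-1) = 8 - 5 = 3
e13 coeff: (-2)*(-2) - 5*(-1) = 4 - (-5) = 9
e23 coeff: (-5)*(-2) - 5*(-4) = 10 - (-20) = 30
|a wedge b|^2 = 3^2 + 9^2 + 30^2
= 9 + 81 + 900
= 990


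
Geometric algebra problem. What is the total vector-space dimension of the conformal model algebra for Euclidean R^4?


The conformal model of R^4 uses Cl(5,1): the 4 Euclidean generators plus two extra orthogonal generators e+ (e+^2 = +1) and e- (e-^2 = -1), from which the null vectors e0, einf are built.
Number of generators m = 4 + 2 = 6.
dim Cl(p,q) = 2^m = 2^6 = 64


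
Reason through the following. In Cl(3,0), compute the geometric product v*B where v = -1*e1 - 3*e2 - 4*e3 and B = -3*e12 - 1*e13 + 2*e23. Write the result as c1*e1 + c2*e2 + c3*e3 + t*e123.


vB has grade-1 (vector) and grade-3 (trivector) parts: vB = (v _| B) + (v ^ B).
Vector part <vB>_1:
  e1: -v2*b12 - v3*b13 = -(-3)*(-3) - (-4)*(-1) = -13
  e2: v1*b12 - v3*b23 = (-1)*(-3) - (-4)*(2) = 11
  e3: v1*b13 + v2*b23 = (-1)*(-1) + (-3)*(2) = -5
Trivector part <vB>_3:
  e123: v1*b23 - v2*b13 + v3*b12 = (-1)*(2) - (-3)*(-1) + (-4)*(-3) = 7
vB = -13*e1 + 11*e2 - 5*e3 + 7*e123


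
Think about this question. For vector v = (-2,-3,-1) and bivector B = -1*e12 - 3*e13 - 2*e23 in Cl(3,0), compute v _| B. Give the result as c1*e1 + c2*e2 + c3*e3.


Left contraction v _| B = <vB>_1 (grade-1 part of the geometric product vB).
Using e1_|e12 = e2, e2_|e12 = -e1, e1_|e13 = e3, e3_|e13 = -e1, e2_|e23 = e3, e3_|e23 = -e2:
e1 coeff: -v2*b12 - v3*b13 = -(-3)*(-1) - (-1)*(-3) = -6
e2 coeff: v1*b12 - v3*b23 = (-2)*(-1) - (-1)*(-2) = 0
e3 coeff: v1*b13 + v2*b23 = (-2)*(-3) + (-3)*(-2) = 12
v _| B = -6*e1 + 0*e2 + 12*e3


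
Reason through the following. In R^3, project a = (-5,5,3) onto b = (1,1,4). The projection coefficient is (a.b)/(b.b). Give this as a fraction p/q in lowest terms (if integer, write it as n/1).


Projection coefficient = (a . b) / (b . b)
a . b = (-5)*1 + 5*1 + 3*4
= -5 + 5 + 12 = 12
b . b = 1^2 + 1^2 + 4^2
= 1 + 1 + 16 = 18
Coefficient = 12/18
In lowest terms: 2/3


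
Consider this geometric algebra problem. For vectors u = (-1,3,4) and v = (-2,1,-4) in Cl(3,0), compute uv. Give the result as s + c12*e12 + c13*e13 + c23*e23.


In Cl(3,0): e_i^2 = 1, e_ie_j = -e_je_i for i != j.
Scalar part = u . v = (-1)*(-2) + 3*1 + 4*(-4)
= 2 + 3 + (-16) = -11
e12 coeff = (-1)*1 - 3*(-2) = -1 - (-6) = 5
e13 coeff = (-1)*(-4) - 4*(-2) = 4 - (-8) = 12
e23 coeff = 3*(-4) - 4*1 = -12 - 4 = -16
uv = -11 + 5*e12 + 12*e13 - 16*e23


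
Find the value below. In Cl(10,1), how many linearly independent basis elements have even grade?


Even subalgebra dimension = 2^(n-1)
n = 10 + 1 = 11
2^(11 - 1) = 2^10 = 1024
Verification: sum of C(11,k) for even k = 1 + 55 + 330 + 462 + 165 + 11 = 1024
Result = 1024


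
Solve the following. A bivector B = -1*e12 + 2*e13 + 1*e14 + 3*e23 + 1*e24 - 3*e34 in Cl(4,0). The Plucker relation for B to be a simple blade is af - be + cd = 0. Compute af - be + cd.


Plucker relation: af - be + cd
a*f = (-1)*(-3) = 3
b*e = 2*1 = 2
c*d = 1*3 = 3
af - be + cd = 3 - 2 + 3
= 4


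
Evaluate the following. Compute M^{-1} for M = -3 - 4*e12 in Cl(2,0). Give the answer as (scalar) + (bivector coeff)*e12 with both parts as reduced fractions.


M = -3 - 4*e12, where e12^2 = -1.
Since M commutes with its reverse ~M = a - b*e12, M * ~M = a^2 - b^2*e12^2 = a^2 + b^2.
So M^{-1} = ~M / (a^2 + b^2) = (a - b*e12)/(a^2 + b^2).
a^2 + b^2 = 9 + 16 = 25
Scalar part = -3/25 = -3/25
Bivector coeff = 4/25 = 4/25
M^{-1} = -3/25 + 4/25*e12


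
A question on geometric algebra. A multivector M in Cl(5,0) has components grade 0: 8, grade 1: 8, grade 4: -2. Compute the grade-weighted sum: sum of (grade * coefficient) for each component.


Grade-weighted sum = sum of grade_k * coefficient_k
0*8 = 0
1*8 = 8
4*(-2) = -8
Total = 0 + 8 + (-8) = 0


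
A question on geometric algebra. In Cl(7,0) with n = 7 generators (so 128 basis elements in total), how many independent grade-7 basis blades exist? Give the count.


Number of grade-k basis blades in Cl(p,q) with n = p + q is C(n, k).
n = 7 + 0 = 7
C(7, 7) = 7! / (7! * 0!)
= 5040 / (5040 * 1)
= 1


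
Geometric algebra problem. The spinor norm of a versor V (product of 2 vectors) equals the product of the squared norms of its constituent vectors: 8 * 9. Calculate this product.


Spinor norm N(V) = |v1|^2 * |v2|^2 * ... * |v2|^2
= 8 * 9
Running product: 8, 72
N(V) = 72


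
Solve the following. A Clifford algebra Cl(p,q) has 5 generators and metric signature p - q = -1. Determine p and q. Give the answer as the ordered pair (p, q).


We need p + q = 5 and p - q = -1.
Adding: 2p = 5 + (-1) = 4, so p = 2.
Then q = 5 - 2 = 3.
(p, q) = (2, 3)


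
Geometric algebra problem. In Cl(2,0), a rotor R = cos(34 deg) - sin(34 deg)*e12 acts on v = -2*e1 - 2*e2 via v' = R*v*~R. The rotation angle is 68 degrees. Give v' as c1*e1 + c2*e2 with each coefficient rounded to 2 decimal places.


Rotor R = cos(34deg) - sin(34deg)*e12
Rotation angle theta = 2 * 34 = 68 degrees
v' = R*v*~R rotates v by theta.
cos(68deg) = 0.3746, sin(68deg) = 0.9272
v'_1 = -2*cos(68deg) - (-2)*sin(68deg)
= -2*0.3746 - (-2)*0.9272
= 1.11
v'_2 = -2*sin(68deg) + (-2)*cos(68deg)
= -2*0.9272 + (-2)*0.3746
= -2.60
v' = 1.11*e1 - 2.60*e2


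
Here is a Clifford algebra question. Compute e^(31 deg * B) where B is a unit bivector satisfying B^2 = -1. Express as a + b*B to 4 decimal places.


For a unit bivector B with B^2 = -1, the exponential series gives
e^(theta*B) = cos(theta) + sin(theta)*B (the GA analogue of Euler's formula).
theta = 31 degrees = 0.541052 rad
cos(31 deg) = 0.8572
sin(31 deg) = 0.5150
exp(theta*B) = 0.8572 + 0.5150*B


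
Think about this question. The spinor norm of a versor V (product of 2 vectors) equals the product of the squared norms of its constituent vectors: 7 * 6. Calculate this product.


Spinor norm N(V) = |v1|^2 * |v2|^2 * ... * |v2|^2
= 7 * 6
Running product: 7, 42
N(V) = 42


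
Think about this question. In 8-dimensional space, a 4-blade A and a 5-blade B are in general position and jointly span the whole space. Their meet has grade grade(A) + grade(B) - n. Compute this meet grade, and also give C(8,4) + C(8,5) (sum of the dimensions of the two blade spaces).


Meet grade = grade(A) + grade(B) - n
= 4 + 5 - 8 = 1
C(8,4) = 70
C(8,5) = 56
dim_A + dim_B = 70 + 56 = 126


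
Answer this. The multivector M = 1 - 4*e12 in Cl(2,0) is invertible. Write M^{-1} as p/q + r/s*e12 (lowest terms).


M = 1 - 4*e12, where e12^2 = -1.
Since M commutes with its reverse ~M = a - b*e12, M * ~M = a^2 - b^2*e12^2 = a^2 + b^2.
So M^{-1} = ~M / (a^2 + b^2) = (a - b*e12)/(a^2 + b^2).
a^2 + b^2 = 1 + 16 = 17
Scalar part = 1/17 = 1/17
Bivector coeff = 4/17 = 4/17
M^{-1} = 1/17 + 4/17*e12


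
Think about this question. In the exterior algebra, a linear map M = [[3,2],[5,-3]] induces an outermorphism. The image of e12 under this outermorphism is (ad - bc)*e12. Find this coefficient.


The outermorphism of a linear map f sends e1^e2 to f(e1)^f(e2).
f(e1) = 3*e1 + 5*e2
f(e2) = 2*e1 - 3*e2
f(e1) ^ f(e2) = (3*e1 + 5*e2) ^ (2*e1 - 3*e2)
= 3*(-3)*e12 + 5*2*e21
= (-9 - 10)*e12
= -19*e12
Coefficient = -19


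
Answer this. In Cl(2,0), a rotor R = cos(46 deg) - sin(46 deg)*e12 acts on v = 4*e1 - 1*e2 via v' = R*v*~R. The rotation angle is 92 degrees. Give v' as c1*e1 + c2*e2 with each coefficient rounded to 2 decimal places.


Rotor R = cos(46deg) - sin(46deg)*e12
Rotation angle theta = 2 * 46 = 92 degrees
v' = R*v*~R rotates v by theta.
cos(92deg) = -0.0349, sin(92deg) = 0.9994
v'_1 = 4*cos(92deg) - (-1)*sin(92deg)
= 4*(-0.0349) - (-1)*0.9994
= 0.86
v'_2 = 4*sin(92deg) + (-1)*cos(92deg)
= 4*0.9994 + (-1)*(-0.0349)
= 4.03
v' = 0.86*e1 + 4.03*e2


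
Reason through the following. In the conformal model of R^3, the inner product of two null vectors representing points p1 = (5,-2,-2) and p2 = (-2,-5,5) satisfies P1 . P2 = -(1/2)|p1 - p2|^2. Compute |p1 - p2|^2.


p1 - p2 = (7, 3, -7)
|p1 - p2|^2 = 7^2 + 3^2 + (-7)^2
= 49 + 9 + 49
= 107


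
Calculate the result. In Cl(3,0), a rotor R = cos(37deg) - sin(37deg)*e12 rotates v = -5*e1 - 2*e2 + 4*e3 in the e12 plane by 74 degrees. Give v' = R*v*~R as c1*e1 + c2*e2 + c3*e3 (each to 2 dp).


Rotor R = cos(37deg) - sin(37deg)*e12
Rotation angle theta = 2 * 37 = 74 degrees in the e12 plane (e1 -> e2).
The component perpendicular to the plane (e3) is invariant: v'_3 = v3 = 4.00
cos(74deg) = 0.2756, sin(74deg) = 0.9613
v'_1 = v1*cos(theta) - v2*sin(theta) = -5*0.2756 - (-2)*0.9613 = 0.54
v'_2 = v1*sin(theta) + v2*cos(theta) = -5*0.9613 + (-2)*0.2756 = -5.36
v' = 0.54*e1 - 5.36*e2 + 4.00*e3
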